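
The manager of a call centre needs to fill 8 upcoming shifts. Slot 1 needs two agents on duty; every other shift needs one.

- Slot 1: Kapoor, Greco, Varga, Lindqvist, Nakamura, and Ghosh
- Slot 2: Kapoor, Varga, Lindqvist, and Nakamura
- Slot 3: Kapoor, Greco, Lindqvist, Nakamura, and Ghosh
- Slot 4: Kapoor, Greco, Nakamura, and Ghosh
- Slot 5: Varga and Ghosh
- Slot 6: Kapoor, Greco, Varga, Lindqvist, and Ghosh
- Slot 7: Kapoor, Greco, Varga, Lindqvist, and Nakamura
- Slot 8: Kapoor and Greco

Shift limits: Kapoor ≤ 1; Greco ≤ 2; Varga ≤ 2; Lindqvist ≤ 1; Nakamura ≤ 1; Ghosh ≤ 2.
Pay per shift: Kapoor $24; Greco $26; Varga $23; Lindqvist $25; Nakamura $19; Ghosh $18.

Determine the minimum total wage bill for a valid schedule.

$202

Picking the cheapest available agent for each shift independently would cost $171, but that ignores the shift limits.
An optimal schedule: Slot 1→Nakamura+Ghosh, Slot 2→Varga, Slot 3→Greco, Slot 4→Greco, Slot 5→Varga, Slot 6→Ghosh, Slot 7→Lindqvist, Slot 8→Kapoor.
Total: 19 + 18 + 23 + 26 + 26 + 23 + 18 + 25 + 24 = $202.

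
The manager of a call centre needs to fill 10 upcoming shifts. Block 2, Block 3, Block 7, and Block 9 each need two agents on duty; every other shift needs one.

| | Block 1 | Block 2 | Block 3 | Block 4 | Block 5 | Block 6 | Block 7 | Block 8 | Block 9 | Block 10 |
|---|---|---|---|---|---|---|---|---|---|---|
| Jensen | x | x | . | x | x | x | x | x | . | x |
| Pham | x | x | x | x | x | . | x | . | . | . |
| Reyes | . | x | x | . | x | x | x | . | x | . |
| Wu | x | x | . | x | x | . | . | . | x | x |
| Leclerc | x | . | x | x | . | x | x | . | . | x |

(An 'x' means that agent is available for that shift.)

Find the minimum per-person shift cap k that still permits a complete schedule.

3

With 5 agents and 14 worker-slots to fill, someone must work at least ⌈14/5⌉ = 3 shifts, so k ≥ 3.
k = 3 works: Block 1→Pham, Block 2→Pham+Wu, Block 3→Pham+Reyes, Block 4→Leclerc, Block 5→Wu, Block 6→Jensen, Block 7→Reyes+Leclerc, Block 8→Jensen, Block 9→Reyes+Wu, Block 10→Jensen.
Loads: Jensen 3, Pham 3, Reyes 3, Wu 3, Leclerc 2 — all ≤ 3.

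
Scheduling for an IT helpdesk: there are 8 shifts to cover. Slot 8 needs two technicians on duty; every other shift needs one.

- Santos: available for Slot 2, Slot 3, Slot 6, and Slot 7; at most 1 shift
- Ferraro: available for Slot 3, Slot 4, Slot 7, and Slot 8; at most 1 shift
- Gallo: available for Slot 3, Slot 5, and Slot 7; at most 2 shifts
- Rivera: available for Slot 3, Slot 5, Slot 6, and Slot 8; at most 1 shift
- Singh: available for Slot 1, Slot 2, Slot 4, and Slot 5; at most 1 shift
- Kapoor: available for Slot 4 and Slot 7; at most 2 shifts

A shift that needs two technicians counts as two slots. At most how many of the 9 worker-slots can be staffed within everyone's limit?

Total capacity across all technicians is 1+1+2+1+1+2 = 8, and 9 slots are needed, so at most 8 can be filled.
An assignment achieving 8: Slot 1→Singh, Slot 2→Santos, Slot 3→Gallo, Slot 4→Kapoor, Slot 5→Gallo, Slot 6→Rivera, Slot 7→Kapoor, Slot 8→Ferraro.
Loads: Santos 1/1, Ferraro 1/1, Gallo 2/2, Rivera 1/1, Singh 1/1, Kapoor 2/2.

8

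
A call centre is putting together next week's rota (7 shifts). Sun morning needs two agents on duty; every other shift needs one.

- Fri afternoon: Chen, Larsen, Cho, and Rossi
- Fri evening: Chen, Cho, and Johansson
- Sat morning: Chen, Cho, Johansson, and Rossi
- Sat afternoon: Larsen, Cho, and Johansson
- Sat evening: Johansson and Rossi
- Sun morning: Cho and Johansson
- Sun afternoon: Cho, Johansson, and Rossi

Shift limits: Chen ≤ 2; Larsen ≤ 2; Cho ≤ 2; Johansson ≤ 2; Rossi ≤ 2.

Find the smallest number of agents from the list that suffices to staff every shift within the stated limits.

8 slots to fill and no one can take more than 2, so at least ⌈8/2⌉ = 4 agents are needed.
Chen, Larsen, Cho, and Johansson alone can cover everything: Fri afternoon→Larsen, Fri evening→Chen, Sat morning→Chen, Sat afternoon→Larsen, Sat evening→Johansson, Sun morning→Cho+Johansson, Sun afternoon→Cho.

4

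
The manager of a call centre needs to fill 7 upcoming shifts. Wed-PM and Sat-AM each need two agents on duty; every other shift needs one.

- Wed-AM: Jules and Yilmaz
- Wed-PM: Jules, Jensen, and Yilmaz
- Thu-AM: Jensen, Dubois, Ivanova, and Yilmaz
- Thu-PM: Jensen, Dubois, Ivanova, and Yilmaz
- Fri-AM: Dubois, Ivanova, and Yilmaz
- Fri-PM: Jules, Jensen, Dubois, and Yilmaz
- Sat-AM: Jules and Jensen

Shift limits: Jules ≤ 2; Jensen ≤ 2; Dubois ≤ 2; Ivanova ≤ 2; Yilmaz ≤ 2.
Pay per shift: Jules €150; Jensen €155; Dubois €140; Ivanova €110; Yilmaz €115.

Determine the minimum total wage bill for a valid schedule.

€1185

Sat-AM can only be covered by Jules and Jensen, so that assignment is forced.
Picking the cheapest available agent for each shift independently would cost €1130, but that ignores the shift limits.
An optimal schedule: Wed-AM→Yilmaz, Wed-PM→Yilmaz+Jules, Thu-AM→Ivanova, Thu-PM→Dubois, Fri-AM→Ivanova, Fri-PM→Dubois, Sat-AM→Jules+Jensen.
Total: 115 + 115 + 150 + 110 + 140 + 110 + 140 + 150 + 155 = €1185.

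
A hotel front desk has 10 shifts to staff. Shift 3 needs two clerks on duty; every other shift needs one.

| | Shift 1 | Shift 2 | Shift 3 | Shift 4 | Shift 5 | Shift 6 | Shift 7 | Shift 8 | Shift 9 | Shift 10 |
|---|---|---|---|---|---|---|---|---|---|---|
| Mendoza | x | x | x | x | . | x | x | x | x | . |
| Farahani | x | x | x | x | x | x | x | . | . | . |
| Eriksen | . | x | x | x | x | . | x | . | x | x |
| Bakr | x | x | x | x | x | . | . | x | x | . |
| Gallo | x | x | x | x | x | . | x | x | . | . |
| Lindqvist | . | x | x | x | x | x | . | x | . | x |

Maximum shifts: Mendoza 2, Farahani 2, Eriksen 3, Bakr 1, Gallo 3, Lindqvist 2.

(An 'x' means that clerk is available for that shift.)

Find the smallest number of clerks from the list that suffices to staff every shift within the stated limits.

5

11 slots to fill and no one can take more than 3, so at least ⌈11/3⌉ = 4 clerks are needed.
Any 4 clerks together have capacity at most 3+3+2+2 = 10 < 11 slots, so 4 can never suffice.
Mendoza, Farahani, Eriksen, Bakr, and Gallo alone can cover everything: Shift 1→Farahani, Shift 2→Gallo, Shift 3→Bakr+Gallo, Shift 4→Gallo, Shift 5→Farahani, Shift 6→Mendoza, Shift 7→Eriksen, Shift 8→Mendoza, Shift 9→Eriksen, Shift 10→Eriksen.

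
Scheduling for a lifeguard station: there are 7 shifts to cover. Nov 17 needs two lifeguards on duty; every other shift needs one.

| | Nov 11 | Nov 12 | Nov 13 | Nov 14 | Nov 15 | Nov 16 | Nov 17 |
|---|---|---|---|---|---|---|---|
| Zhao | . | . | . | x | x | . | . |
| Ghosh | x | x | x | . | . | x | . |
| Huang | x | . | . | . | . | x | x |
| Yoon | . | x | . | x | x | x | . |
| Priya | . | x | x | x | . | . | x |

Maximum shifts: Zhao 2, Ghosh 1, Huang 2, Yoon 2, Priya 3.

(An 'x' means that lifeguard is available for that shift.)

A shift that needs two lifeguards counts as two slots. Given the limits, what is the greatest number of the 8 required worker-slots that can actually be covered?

Total capacity across all lifeguards is 2+1+2+2+3 = 10, and 8 slots are needed, so at most 8 can be filled.
An assignment achieving 8: Nov 11→Ghosh, Nov 12→Yoon, Nov 13→Priya, Nov 14→Zhao, Nov 15→Zhao, Nov 16→Huang, Nov 17→Huang+Priya.
Loads: Zhao 2/2, Ghosh 1/1, Huang 2/2, Yoon 1/2, Priya 2/3.

8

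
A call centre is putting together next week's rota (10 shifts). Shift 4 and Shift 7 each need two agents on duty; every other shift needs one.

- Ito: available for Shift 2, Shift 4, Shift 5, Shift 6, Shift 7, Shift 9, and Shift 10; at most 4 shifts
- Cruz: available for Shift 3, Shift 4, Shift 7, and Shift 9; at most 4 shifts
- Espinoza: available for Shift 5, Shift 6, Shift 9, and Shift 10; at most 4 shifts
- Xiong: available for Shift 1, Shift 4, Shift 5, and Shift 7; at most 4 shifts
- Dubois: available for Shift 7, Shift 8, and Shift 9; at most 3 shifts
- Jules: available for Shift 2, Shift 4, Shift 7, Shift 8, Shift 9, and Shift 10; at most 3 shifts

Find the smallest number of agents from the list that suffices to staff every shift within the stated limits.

4

12 slots to fill and no one can take more than 4, so at least ⌈12/4⌉ = 3 agents are needed.
Shifts {Shift 1, Shift 3, Shift 6, Shift 8} need 4 slots, but among the agents available for them (Ito, Cruz, Espinoza, Xiong, Dubois, and Jules) any 3 together supply at most 3. So 3 agents are not enough.
Ito, Cruz, Xiong, and Dubois alone can cover everything: Shift 1→Xiong, Shift 2→Ito, Shift 3→Cruz, Shift 4→Cruz+Xiong, Shift 5→Ito, Shift 6→Ito, Shift 7→Cruz+Xiong, Shift 8→Dubois, Shift 9→Cruz, Shift 10→Ito.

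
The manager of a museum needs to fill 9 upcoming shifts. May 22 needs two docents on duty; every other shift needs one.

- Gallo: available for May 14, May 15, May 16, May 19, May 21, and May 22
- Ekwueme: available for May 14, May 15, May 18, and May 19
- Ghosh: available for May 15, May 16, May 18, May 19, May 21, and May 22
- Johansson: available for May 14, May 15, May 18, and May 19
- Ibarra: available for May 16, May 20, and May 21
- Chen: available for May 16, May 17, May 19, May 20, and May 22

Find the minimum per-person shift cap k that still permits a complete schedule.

2

With 6 docents and 10 worker-slots to fill, someone must work at least ⌈10/6⌉ = 2 shifts, so k ≥ 2.
k = 2 works: May 14→Gallo, May 15→Ekwueme, May 16→Ghosh, May 17→Chen, May 18→Ekwueme, May 19→Johansson, May 20→Ibarra, May 21→Gallo, May 22→Ghosh+Chen.
Loads: Gallo 2, Ekwueme 2, Ghosh 2, Johansson 1, Ibarra 1, Chen 2 — all ≤ 2.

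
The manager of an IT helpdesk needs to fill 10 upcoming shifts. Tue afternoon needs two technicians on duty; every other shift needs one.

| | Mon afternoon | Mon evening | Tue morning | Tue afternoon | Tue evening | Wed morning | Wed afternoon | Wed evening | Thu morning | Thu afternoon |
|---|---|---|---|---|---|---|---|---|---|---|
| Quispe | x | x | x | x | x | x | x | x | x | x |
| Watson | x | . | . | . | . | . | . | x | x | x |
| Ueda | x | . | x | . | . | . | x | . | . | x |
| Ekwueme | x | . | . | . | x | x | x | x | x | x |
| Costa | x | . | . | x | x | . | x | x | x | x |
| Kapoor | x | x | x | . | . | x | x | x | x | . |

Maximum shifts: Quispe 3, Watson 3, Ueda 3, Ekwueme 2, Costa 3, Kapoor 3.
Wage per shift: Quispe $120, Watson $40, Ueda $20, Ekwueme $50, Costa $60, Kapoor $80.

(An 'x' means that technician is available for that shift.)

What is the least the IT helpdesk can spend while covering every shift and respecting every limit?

$540

Tue afternoon can only be covered by Quispe and Costa, so that assignment is forced.
Picking the cheapest available technician for each shift independently would cost $520, but that ignores the shift limits.
An optimal schedule: Mon afternoon→Watson, Mon evening→Kapoor, Tue morning→Ueda, Tue afternoon→Costa+Quispe, Tue evening→Ekwueme, Wed morning→Ekwueme, Wed afternoon→Ueda, Wed evening→Watson, Thu morning→Watson, Thu afternoon→Ueda.
Total: 40 + 80 + 20 + 60 + 120 + 50 + 50 + 20 + 40 + 40 + 20 = $540.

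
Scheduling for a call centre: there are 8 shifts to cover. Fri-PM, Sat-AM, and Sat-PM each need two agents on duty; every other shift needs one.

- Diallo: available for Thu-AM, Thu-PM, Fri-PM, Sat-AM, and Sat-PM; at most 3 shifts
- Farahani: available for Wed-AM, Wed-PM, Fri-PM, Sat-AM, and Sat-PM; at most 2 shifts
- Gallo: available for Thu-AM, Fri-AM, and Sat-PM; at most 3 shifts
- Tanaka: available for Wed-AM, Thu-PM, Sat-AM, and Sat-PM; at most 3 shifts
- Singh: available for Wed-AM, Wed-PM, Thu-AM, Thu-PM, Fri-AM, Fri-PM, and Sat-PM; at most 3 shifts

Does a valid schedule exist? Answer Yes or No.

Yes

One valid schedule: Wed-AM→Farahani, Wed-PM→Farahani, Thu-AM→Diallo, Thu-PM→Tanaka, Fri-AM→Gallo, Fri-PM→Diallo+Singh, Sat-AM→Diallo+Tanaka, Sat-PM→Gallo+Tanaka.
Loads: Diallo 3/3, Farahani 2/2, Gallo 2/3, Tanaka 3/3, Singh 1/3 — all within limits.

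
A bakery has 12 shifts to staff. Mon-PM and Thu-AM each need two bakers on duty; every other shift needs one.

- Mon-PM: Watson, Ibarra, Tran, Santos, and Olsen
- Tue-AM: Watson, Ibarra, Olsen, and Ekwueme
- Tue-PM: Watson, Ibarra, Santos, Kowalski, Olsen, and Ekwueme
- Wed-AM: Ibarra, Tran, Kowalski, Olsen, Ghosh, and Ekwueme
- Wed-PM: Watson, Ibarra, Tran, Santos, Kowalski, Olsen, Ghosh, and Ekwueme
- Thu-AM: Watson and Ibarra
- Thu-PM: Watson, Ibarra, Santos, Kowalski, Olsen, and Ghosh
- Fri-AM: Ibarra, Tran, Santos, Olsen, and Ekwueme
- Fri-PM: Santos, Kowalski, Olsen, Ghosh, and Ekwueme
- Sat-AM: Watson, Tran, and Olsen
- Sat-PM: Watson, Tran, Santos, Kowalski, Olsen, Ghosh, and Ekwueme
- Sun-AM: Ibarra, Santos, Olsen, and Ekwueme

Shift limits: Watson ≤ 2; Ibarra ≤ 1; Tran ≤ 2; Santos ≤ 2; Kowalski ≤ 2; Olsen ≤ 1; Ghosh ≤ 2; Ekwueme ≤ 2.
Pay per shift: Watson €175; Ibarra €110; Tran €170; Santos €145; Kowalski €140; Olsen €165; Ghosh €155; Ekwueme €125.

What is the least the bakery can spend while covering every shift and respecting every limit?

Thu-AM can only be covered by Watson and Ibarra, so that assignment is forced.
Picking the cheapest available baker for each shift independently would cost €1725, but that ignores the shift limits.
An optimal schedule: Mon-PM→Tran+Santos, Tue-AM→Olsen, Tue-PM→Kowalski, Wed-AM→Ghosh, Wed-PM→Ekwueme, Thu-AM→Watson+Ibarra, Thu-PM→Ghosh, Fri-AM→Tran, Fri-PM→Kowalski, Sat-AM→Watson, Sat-PM→Ekwueme, Sun-AM→Santos.
Total: 170 + 145 + 165 + 140 + 155 + 125 + 175 + 110 + 155 + 170 + 140 + 175 + 125 + 145 = €2095.

€2095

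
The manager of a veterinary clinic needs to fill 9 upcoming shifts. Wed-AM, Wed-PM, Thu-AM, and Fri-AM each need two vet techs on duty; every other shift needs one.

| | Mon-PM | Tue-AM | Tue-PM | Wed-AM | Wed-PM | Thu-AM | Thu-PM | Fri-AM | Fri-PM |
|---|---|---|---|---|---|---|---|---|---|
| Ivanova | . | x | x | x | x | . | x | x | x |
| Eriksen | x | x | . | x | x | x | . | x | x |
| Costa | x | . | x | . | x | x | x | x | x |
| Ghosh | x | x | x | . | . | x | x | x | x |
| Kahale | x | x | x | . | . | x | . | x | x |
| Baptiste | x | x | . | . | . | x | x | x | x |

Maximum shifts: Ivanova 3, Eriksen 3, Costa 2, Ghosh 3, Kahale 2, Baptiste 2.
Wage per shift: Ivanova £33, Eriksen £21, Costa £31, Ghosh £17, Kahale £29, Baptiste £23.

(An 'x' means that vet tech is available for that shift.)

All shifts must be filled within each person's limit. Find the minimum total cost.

£313

Wed-AM can only be covered by Ivanova and Eriksen, so that assignment is forced.
Picking the cheapest available vet tech for each shift independently would cost £267, but that ignores the shift limits.
An optimal schedule: Mon-PM→Ghosh, Tue-AM→Eriksen, Tue-PM→Ghosh, Wed-AM→Eriksen+Ivanova, Wed-PM→Eriksen+Costa, Thu-AM→Baptiste+Kahale, Thu-PM→Ghosh, Fri-AM→Kahale+Costa, Fri-PM→Baptiste.
Total: 17 + 21 + 17 + 21 + 33 + 21 + 31 + 23 + 29 + 17 + 29 + 31 + 23 = £313.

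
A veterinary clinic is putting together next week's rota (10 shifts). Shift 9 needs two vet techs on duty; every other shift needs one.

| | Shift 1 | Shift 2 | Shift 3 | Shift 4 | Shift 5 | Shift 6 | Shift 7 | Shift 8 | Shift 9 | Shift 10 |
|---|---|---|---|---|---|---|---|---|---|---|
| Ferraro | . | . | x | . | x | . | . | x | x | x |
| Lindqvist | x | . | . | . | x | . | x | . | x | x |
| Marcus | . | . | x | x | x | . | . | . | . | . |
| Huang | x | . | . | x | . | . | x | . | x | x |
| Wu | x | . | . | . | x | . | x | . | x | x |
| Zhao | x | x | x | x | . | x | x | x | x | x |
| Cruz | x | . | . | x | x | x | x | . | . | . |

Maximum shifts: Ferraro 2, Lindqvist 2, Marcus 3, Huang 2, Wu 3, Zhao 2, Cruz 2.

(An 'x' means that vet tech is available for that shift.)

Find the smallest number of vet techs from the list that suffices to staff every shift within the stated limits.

5

11 slots to fill and no one can take more than 3, so at least ⌈11/3⌉ = 4 vet techs are needed.
Any 4 vet techs together have capacity at most 3+3+2+2 = 10 < 11 slots, so 4 can never suffice.
Ferraro, Lindqvist, Marcus, Huang, and Zhao alone can cover everything: Shift 1→Lindqvist, Shift 2→Zhao, Shift 3→Marcus, Shift 4→Marcus, Shift 5→Marcus, Shift 6→Zhao, Shift 7→Lindqvist, Shift 8→Ferraro, Shift 9→Ferraro+Huang, Shift 10→Huang.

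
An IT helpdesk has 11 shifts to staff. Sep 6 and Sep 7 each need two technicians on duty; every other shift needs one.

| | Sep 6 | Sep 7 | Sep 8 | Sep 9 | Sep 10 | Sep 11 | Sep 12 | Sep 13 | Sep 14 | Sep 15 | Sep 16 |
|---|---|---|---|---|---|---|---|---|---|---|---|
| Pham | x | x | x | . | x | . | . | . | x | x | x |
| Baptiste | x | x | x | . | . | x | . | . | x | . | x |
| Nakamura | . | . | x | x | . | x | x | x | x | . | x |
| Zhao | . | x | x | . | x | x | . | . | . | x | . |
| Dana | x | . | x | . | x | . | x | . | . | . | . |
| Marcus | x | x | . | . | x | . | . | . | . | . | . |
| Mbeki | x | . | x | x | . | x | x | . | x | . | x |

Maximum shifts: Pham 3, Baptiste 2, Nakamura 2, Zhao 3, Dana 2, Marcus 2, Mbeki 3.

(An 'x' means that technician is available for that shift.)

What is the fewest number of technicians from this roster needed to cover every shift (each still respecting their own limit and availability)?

5

13 slots to fill and no one can take more than 3, so at least ⌈13/3⌉ = 5 technicians are needed.
Pham, Baptiste, Nakamura, Zhao, and Mbeki alone can cover everything: Sep 6→Pham+Baptiste, Sep 7→Baptiste+Zhao, Sep 8→Zhao, Sep 9→Nakamura, Sep 10→Pham, Sep 11→Zhao, Sep 12→Mbeki, Sep 13→Nakamura, Sep 14→Mbeki, Sep 15→Pham, Sep 16→Mbeki.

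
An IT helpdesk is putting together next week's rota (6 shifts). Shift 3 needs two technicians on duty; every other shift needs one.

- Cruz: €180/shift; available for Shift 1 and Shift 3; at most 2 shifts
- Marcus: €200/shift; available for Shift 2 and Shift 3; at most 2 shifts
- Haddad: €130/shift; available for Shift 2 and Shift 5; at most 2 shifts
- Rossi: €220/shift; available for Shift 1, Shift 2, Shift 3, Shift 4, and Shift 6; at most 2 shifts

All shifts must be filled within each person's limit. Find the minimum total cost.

Shift 4 can only be covered by Rossi, so that assignment is forced.
Shift 5 can only be covered by Haddad, so that assignment is forced.
Shift 6 can only be covered by Rossi, so that assignment is forced.
Picking the cheapest available technician for each shift independently would cost €1260, and that bound is achievable.
An optimal schedule: Shift 1→Cruz, Shift 2→Haddad, Shift 3→Cruz+Marcus, Shift 4→Rossi, Shift 5→Haddad, Shift 6→Rossi.
Total: 180 + 130 + 180 + 200 + 220 + 130 + 220 = €1260.

€1260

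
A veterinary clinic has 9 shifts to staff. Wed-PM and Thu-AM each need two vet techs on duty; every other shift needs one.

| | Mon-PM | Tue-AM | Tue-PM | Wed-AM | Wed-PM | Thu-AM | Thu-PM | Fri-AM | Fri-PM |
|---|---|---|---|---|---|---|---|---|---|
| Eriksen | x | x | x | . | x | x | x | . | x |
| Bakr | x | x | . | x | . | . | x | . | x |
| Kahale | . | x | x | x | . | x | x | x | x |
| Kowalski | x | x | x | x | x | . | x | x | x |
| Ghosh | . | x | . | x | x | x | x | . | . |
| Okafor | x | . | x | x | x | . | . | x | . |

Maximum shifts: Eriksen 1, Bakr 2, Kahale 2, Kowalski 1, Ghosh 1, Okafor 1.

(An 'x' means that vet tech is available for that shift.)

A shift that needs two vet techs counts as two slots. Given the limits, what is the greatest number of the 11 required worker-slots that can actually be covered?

Total capacity across all vet techs is 1+2+2+1+1+1 = 8, and 11 slots are needed, so at most 8 can be filled.
An assignment achieving 8: Mon-PM→Bakr, Tue-PM→Kowalski, Wed-PM→Ghosh+Okafor, Thu-AM→Eriksen+Kahale, Fri-AM→Kahale, Fri-PM→Bakr.
Loads: Eriksen 1/1, Bakr 2/2, Kahale 2/2, Kowalski 1/1, Ghosh 1/1, Okafor 1/1.

8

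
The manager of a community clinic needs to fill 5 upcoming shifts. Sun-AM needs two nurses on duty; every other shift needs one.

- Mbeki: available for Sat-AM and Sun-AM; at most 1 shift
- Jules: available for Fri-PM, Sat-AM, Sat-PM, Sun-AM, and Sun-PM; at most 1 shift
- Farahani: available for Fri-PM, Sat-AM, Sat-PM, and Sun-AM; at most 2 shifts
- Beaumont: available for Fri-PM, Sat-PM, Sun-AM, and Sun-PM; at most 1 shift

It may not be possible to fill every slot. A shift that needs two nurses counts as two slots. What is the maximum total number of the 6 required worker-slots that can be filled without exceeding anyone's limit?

5

Total capacity across all nurses is 1+1+2+1 = 5, and 6 slots are needed, so at most 5 can be filled.
An assignment achieving 5: Fri-PM→Farahani, Sat-AM→Mbeki, Sat-PM→Farahani, Sun-AM→Beaumont, Sun-PM→Jules.
Loads: Mbeki 1/1, Jules 1/1, Farahani 2/2, Beaumont 1/1.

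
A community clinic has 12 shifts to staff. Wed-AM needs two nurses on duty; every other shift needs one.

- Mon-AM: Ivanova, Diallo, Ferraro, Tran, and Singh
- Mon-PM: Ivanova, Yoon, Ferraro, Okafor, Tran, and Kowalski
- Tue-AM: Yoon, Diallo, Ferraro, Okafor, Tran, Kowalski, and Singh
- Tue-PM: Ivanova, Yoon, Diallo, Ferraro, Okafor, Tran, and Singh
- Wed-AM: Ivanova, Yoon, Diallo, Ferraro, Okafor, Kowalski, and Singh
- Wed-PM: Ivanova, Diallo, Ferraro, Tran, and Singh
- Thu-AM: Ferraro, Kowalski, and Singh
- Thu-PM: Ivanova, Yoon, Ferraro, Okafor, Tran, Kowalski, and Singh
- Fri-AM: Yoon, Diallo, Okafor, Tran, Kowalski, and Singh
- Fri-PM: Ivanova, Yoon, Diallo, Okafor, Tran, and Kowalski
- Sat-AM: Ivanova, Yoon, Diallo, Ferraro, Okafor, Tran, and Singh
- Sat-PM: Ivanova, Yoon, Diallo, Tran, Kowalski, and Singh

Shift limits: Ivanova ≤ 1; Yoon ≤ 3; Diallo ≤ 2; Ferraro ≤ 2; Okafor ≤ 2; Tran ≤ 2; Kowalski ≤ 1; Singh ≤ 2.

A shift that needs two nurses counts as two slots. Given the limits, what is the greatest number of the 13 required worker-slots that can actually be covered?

Total capacity across all nurses is 1+3+2+2+2+2+1+2 = 15, and 13 slots are needed, so at most 13 can be filled.
An assignment achieving 13: Mon-AM→Ivanova, Mon-PM→Yoon, Tue-AM→Ferraro, Tue-PM→Okafor, Wed-AM→Okafor+Kowalski, Wed-PM→Diallo, Thu-AM→Ferraro, Thu-PM→Tran, Fri-AM→Yoon, Fri-PM→Yoon, Sat-AM→Tran, Sat-PM→Diallo.
Loads: Ivanova 1/1, Yoon 3/3, Diallo 2/2, Ferraro 2/2, Okafor 2/2, Tran 2/2, Kowalski 1/1, Singh 0/2.

13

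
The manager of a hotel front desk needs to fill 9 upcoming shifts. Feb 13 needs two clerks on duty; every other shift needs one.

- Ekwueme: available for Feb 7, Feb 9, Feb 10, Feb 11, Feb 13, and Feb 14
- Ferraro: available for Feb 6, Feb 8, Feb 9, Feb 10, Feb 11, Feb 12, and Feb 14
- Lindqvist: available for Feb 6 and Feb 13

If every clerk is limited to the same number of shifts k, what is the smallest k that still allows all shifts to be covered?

4

With 3 clerks and 10 worker-slots to fill, someone must work at least ⌈10/3⌉ = 4 shifts, so k ≥ 4.
k = 4 works: Feb 6→Lindqvist, Feb 7→Ekwueme, Feb 8→Ferraro, Feb 9→Ekwueme, Feb 10→Ekwueme, Feb 11→Ferraro, Feb 12→Ferraro, Feb 13→Ekwueme+Lindqvist, Feb 14→Ferraro.
Loads: Ekwueme 4, Ferraro 4, Lindqvist 2 — all ≤ 4.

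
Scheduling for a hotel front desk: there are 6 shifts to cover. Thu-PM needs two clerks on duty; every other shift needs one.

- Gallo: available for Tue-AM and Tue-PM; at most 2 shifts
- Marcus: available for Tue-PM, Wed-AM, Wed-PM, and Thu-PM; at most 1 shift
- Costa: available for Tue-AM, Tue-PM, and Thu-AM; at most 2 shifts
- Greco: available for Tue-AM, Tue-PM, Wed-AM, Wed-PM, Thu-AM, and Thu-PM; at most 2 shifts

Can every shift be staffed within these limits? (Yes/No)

No

Total capacity is 7 and 7 slots are needed, so capacity alone doesn't rule it out.
Shifts {Wed-AM, Wed-PM, Thu-PM} need 4 worker-slots in total, but the clerks available for any of those shifts (Marcus and Greco) can supply at most 3 among them. So no valid schedule exists.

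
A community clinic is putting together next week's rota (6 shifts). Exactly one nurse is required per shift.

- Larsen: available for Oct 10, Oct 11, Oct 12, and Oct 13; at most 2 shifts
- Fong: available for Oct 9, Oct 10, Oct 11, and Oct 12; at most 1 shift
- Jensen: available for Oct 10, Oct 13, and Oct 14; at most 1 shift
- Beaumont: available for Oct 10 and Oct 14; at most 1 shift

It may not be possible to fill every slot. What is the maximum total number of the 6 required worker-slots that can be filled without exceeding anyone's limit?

Total capacity across all nurses is 2+1+1+1 = 5, and 6 slots are needed, so at most 5 can be filled.
An assignment achieving 5: Oct 9→Fong, Oct 11→Larsen, Oct 12→Larsen, Oct 13→Jensen, Oct 14→Beaumont.
Loads: Larsen 2/2, Fong 1/1, Jensen 1/1, Beaumont 1/1.

5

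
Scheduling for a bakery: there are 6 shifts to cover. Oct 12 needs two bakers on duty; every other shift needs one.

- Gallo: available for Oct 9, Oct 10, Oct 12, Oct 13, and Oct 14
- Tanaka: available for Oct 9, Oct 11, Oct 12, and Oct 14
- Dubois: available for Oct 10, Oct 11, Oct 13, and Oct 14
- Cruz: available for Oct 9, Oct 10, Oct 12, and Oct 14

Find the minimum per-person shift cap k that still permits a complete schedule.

With 4 bakers and 7 worker-slots to fill, someone must work at least ⌈7/4⌉ = 2 shifts, so k ≥ 2.
k = 2 works: Oct 9→Gallo, Oct 10→Dubois, Oct 11→Tanaka, Oct 12→Tanaka+Cruz, Oct 13→Gallo, Oct 14→Dubois.
Loads: Gallo 2, Tanaka 2, Dubois 2, Cruz 1 — all ≤ 2.

2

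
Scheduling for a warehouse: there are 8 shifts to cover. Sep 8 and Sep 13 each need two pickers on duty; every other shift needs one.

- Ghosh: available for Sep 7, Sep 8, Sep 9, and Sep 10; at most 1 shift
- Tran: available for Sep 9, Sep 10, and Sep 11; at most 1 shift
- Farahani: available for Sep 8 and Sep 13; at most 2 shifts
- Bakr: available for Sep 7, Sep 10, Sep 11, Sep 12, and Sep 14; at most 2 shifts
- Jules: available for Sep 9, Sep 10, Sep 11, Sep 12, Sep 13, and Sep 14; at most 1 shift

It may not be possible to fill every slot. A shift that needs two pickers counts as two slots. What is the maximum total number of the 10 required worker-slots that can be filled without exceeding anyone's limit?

Total capacity across all pickers is 1+1+2+2+1 = 7, and 10 slots are needed, so at most 7 can be filled.
An assignment achieving 7: Sep 7→Ghosh, Sep 8→Farahani, Sep 9→Tran, Sep 12→Bakr, Sep 13→Farahani+Jules, Sep 14→Bakr.
Loads: Ghosh 1/1, Tran 1/1, Farahani 2/2, Bakr 2/2, Jules 1/1.

7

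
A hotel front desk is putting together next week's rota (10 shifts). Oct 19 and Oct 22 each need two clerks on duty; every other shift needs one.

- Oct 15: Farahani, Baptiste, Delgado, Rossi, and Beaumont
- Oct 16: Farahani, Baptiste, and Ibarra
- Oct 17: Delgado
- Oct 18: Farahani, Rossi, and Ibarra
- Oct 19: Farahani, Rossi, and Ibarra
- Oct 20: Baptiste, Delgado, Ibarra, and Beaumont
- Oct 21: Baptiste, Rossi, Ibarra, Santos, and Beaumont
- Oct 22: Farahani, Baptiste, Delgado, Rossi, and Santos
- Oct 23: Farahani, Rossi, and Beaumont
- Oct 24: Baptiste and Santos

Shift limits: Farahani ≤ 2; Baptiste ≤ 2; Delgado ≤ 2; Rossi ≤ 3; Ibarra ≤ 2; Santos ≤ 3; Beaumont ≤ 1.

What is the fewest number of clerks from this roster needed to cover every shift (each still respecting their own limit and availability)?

12 slots to fill and no one can take more than 3, so at least ⌈12/3⌉ = 4 clerks are needed.
Any 4 clerks together have capacity at most 3+3+2+2 = 10 < 12 slots, so 4 can never suffice.
Farahani, Baptiste, Delgado, Rossi, and Santos alone can cover everything: Oct 15→Baptiste, Oct 16→Farahani, Oct 17→Delgado, Oct 18→Rossi, Oct 19→Farahani+Rossi, Oct 20→Baptiste, Oct 21→Santos, Oct 22→Delgado+Santos, Oct 23→Rossi, Oct 24→Santos.

5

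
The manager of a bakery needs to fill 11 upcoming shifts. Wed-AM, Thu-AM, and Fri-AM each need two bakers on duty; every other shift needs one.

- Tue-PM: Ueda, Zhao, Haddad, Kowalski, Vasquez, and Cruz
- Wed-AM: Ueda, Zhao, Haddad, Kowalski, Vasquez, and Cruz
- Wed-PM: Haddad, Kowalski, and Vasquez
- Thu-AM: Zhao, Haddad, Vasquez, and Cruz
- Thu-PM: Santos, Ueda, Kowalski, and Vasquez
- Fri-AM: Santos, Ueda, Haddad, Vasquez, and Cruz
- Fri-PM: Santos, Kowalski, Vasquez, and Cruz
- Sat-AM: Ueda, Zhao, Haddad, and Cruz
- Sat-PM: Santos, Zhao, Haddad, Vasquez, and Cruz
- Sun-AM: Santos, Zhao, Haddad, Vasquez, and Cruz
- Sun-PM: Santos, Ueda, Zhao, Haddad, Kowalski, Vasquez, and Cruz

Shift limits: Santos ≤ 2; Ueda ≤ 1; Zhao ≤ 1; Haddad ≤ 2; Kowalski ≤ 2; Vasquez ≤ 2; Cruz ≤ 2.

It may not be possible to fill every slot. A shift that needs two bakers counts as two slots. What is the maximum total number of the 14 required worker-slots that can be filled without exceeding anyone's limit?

Total capacity across all bakers is 2+1+1+2+2+2+2 = 12, and 14 slots are needed, so at most 12 can be filled.
An assignment achieving 12: Tue-PM→Kowalski, Wed-AM→Kowalski, Wed-PM→Haddad, Thu-AM→Zhao+Haddad, Thu-PM→Santos, Fri-AM→Vasquez+Cruz, Fri-PM→Santos, Sat-AM→Ueda, Sat-PM→Vasquez, Sun-AM→Cruz.
Loads: Santos 2/2, Ueda 1/1, Zhao 1/1, Haddad 2/2, Kowalski 2/2, Vasquez 2/2, Cruz 2/2.

12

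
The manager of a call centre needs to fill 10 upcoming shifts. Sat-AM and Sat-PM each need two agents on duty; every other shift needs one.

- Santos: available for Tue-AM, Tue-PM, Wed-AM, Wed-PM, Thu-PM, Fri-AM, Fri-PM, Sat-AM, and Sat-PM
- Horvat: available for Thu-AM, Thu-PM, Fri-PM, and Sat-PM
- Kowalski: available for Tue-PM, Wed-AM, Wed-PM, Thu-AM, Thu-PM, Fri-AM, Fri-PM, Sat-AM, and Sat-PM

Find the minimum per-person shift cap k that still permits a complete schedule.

With 3 agents and 12 worker-slots to fill, someone must work at least ⌈12/3⌉ = 4 shifts, so k ≥ 4.
k = 4 works: Tue-AM→Santos, Tue-PM→Santos, Wed-AM→Santos, Wed-PM→Kowalski, Thu-AM→Horvat, Thu-PM→Horvat, Fri-AM→Kowalski, Fri-PM→Horvat, Sat-AM→Santos+Kowalski, Sat-PM→Horvat+Kowalski.
Loads: Santos 4, Horvat 4, Kowalski 4 — all ≤ 4.

4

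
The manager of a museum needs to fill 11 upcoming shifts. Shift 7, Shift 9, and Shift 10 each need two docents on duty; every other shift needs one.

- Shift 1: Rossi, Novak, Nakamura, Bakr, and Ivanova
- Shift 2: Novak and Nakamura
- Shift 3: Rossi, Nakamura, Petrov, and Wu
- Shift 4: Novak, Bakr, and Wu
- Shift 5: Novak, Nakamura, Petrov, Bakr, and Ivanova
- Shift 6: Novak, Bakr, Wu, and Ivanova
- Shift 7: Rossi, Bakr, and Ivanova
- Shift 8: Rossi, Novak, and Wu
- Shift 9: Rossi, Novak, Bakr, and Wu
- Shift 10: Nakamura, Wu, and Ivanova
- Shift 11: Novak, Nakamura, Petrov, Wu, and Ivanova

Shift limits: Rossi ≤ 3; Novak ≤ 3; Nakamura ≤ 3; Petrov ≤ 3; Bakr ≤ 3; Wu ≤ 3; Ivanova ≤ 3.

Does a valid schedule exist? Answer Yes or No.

One valid schedule: Shift 1→Nakamura, Shift 2→Novak, Shift 3→Rossi, Shift 4→Novak, Shift 5→Nakamura, Shift 6→Novak, Shift 7→Rossi+Bakr, Shift 8→Rossi, Shift 9→Bakr+Wu, Shift 10→Nakamura+Wu, Shift 11→Petrov.
Loads: Rossi 3/3, Novak 3/3, Nakamura 3/3, Petrov 1/3, Bakr 2/3, Wu 2/3, Ivanova 0/3 — all within limits.

Yes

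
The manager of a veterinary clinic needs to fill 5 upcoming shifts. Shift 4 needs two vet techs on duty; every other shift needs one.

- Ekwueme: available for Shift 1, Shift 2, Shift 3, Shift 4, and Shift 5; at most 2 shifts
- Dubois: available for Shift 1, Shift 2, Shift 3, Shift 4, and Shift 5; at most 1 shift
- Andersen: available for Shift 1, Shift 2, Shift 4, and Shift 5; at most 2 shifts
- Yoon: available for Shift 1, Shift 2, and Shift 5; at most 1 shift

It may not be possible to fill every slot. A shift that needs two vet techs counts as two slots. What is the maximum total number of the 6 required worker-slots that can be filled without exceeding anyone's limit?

6

Total capacity across all vet techs is 2+1+2+1 = 6, and 6 slots are needed, so at most 6 can be filled.
An assignment achieving 6: Shift 1→Andersen, Shift 2→Andersen, Shift 3→Ekwueme, Shift 4→Ekwueme+Dubois, Shift 5→Yoon.
Loads: Ekwueme 2/2, Dubois 1/1, Andersen 2/2, Yoon 1/1.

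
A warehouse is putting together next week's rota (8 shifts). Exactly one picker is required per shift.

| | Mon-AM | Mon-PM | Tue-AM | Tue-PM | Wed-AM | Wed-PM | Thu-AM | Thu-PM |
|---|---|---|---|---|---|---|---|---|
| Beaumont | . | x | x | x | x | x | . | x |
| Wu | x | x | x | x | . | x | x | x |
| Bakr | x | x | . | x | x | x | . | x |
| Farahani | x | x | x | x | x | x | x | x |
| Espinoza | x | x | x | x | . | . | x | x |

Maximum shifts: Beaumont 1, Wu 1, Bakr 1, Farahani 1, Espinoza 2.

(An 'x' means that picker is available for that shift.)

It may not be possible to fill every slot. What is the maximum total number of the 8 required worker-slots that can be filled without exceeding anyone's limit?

Total capacity across all pickers is 1+1+1+1+2 = 6, and 8 slots are needed, so at most 6 can be filled.
An assignment achieving 6: Mon-AM→Bakr, Mon-PM→Espinoza, Tue-AM→Farahani, Tue-PM→Espinoza, Wed-AM→Beaumont, Thu-AM→Wu.
Loads: Beaumont 1/1, Wu 1/1, Bakr 1/1, Farahani 1/1, Espinoza 2/2.

6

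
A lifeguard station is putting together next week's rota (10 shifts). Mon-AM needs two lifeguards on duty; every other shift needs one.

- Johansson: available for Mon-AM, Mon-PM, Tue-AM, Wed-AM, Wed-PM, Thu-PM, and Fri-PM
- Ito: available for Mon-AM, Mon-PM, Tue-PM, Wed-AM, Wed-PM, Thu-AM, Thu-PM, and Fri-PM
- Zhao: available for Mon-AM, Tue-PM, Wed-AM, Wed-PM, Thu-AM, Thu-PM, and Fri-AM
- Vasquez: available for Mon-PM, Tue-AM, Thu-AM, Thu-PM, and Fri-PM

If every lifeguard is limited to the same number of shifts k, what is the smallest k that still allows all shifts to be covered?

3

With 4 lifeguards and 11 worker-slots to fill, someone must work at least ⌈11/4⌉ = 3 shifts, so k ≥ 3.
k = 3 works: Mon-AM→Johansson+Ito, Mon-PM→Johansson, Tue-AM→Johansson, Tue-PM→Ito, Wed-AM→Ito, Wed-PM→Zhao, Thu-AM→Zhao, Thu-PM→Vasquez, Fri-AM→Zhao, Fri-PM→Vasquez.
Loads: Johansson 3, Ito 3, Zhao 3, Vasquez 2 — all ≤ 3.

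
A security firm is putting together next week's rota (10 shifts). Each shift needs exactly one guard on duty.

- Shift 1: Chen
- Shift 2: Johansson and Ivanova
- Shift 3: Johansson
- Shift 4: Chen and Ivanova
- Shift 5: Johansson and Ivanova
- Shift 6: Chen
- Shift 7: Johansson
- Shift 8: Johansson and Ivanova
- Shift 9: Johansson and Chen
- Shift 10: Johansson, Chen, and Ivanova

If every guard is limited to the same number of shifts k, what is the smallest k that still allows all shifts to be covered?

With 3 guards and 10 worker-slots to fill, someone must work at least ⌈10/3⌉ = 4 shifts, so k ≥ 4.
k = 4 works: Shift 1→Chen, Shift 2→Johansson, Shift 3→Johansson, Shift 4→Chen, Shift 5→Johansson, Shift 6→Chen, Shift 7→Johansson, Shift 8→Ivanova, Shift 9→Chen, Shift 10→Ivanova.
Loads: Johansson 4, Chen 4, Ivanova 2 — all ≤ 4.

4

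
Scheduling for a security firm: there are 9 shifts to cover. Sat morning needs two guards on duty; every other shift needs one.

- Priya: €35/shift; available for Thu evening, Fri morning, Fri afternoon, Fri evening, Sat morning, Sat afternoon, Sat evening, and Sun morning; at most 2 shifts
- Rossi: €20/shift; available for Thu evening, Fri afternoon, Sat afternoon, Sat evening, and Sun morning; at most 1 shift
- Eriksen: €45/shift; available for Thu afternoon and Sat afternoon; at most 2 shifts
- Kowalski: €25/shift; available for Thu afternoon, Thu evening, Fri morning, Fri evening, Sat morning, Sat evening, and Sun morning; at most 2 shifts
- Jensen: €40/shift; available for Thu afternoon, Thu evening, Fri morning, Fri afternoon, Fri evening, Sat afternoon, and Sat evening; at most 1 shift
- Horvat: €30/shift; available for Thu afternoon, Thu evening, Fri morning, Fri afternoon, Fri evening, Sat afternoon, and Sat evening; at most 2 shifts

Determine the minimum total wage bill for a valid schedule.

€330

Sat morning can only be covered by Priya and Kowalski, so that assignment is forced.
Picking the cheapest available guard for each shift independently would cost €235, but that ignores the shift limits.
An optimal schedule: Thu afternoon→Eriksen, Thu evening→Horvat, Fri morning→Kowalski, Fri afternoon→Rossi, Fri evening→Jensen, Sat morning→Priya+Kowalski, Sat afternoon→Eriksen, Sat evening→Horvat, Sun morning→Priya.
Total: 45 + 30 + 25 + 20 + 40 + 35 + 25 + 45 + 30 + 35 = €330.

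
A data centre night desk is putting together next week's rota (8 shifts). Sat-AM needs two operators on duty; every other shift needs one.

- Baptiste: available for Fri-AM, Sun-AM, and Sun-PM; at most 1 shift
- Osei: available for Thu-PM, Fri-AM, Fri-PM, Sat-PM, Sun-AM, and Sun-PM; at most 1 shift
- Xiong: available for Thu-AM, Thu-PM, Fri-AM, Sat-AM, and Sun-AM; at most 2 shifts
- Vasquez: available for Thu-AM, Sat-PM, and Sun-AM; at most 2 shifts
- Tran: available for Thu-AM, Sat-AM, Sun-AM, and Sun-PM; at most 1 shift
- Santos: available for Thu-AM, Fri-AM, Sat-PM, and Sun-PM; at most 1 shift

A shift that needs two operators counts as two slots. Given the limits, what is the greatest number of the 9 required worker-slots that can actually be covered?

8

Total capacity across all operators is 1+1+2+2+1+1 = 8, and 9 slots are needed, so at most 8 can be filled.
An assignment achieving 8: Thu-AM→Vasquez, Thu-PM→Xiong, Fri-AM→Baptiste, Fri-PM→Osei, Sat-AM→Xiong+Tran, Sat-PM→Vasquez, Sun-PM→Santos.
Loads: Baptiste 1/1, Osei 1/1, Xiong 2/2, Vasquez 2/2, Tran 1/1, Santos 1/1.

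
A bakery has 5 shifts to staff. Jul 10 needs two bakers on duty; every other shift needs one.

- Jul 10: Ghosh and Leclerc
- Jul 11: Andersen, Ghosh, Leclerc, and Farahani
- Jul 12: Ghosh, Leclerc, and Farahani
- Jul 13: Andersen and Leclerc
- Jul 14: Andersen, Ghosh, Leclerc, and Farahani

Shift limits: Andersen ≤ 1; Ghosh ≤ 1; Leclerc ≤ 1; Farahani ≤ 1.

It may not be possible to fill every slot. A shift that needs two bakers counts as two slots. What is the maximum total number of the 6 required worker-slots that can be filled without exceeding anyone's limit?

Total capacity across all bakers is 1+1+1+1 = 4, and 6 slots are needed, so at most 4 can be filled.
An assignment achieving 4: Jul 10→Ghosh+Leclerc, Jul 12→Farahani, Jul 13→Andersen.
Loads: Andersen 1/1, Ghosh 1/1, Leclerc 1/1, Farahani 1/1.

4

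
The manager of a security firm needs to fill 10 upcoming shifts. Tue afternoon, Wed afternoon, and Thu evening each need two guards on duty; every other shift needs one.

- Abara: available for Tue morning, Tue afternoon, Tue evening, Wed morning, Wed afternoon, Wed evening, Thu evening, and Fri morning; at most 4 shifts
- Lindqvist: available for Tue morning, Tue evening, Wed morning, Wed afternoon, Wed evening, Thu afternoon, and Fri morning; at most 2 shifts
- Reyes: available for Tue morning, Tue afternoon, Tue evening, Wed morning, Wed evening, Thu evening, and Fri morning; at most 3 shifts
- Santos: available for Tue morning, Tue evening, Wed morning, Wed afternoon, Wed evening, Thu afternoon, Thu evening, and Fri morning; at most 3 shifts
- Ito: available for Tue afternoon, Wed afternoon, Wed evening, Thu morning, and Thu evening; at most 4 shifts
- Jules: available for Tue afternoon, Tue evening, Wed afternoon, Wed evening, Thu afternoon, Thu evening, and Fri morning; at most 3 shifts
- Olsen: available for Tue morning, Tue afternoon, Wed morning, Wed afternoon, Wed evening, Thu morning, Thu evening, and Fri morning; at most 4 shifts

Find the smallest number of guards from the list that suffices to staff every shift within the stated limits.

13 slots to fill and no one can take more than 4, so at least ⌈13/4⌉ = 4 guards are needed.
Abara, Lindqvist, Reyes, and Ito alone can cover everything: Tue morning→Abara, Tue afternoon→Abara+Reyes, Tue evening→Abara, Wed morning→Abara, Wed afternoon→Lindqvist+Ito, Wed evening→Ito, Thu morning→Ito, Thu afternoon→Lindqvist, Thu evening→Reyes+Ito, Fri morning→Reyes.

4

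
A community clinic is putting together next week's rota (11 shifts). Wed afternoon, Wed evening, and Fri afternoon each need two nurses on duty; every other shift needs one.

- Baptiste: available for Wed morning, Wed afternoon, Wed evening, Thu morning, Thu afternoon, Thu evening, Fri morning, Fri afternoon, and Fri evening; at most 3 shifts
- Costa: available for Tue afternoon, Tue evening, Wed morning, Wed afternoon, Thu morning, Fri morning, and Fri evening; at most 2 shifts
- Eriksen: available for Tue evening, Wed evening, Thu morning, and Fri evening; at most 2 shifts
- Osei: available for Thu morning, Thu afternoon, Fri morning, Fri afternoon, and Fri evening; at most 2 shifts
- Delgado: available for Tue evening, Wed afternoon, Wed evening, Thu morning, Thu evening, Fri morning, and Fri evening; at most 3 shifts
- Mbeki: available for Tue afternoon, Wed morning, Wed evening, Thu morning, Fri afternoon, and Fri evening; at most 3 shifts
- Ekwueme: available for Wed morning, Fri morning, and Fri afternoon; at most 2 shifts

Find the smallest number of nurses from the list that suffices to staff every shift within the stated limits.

6

14 slots to fill and no one can take more than 3, so at least ⌈14/3⌉ = 5 nurses are needed.
Any 5 nurses together have capacity at most 3+3+3+2+2 = 13 < 14 slots, so 5 can never suffice.
Baptiste, Costa, Eriksen, Osei, Delgado, and Mbeki alone can cover everything: Tue afternoon→Costa, Tue evening→Costa, Wed morning→Mbeki, Wed afternoon→Baptiste+Delgado, Wed evening→Eriksen+Delgado, Thu morning→Eriksen, Thu afternoon→Baptiste, Thu evening→Baptiste, Fri morning→Osei, Fri afternoon→Osei+Mbeki, Fri evening→Delgado.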